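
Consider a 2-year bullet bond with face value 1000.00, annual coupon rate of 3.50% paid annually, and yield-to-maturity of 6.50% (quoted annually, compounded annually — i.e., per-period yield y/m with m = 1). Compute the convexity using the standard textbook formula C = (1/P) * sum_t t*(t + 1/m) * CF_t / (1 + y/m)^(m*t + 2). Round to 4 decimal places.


Answer: Convexity = 5.1674

Derivation:
Coupon per period c = face * coupon_rate / m = 35.000000
Periods per year m = 1; per-period yield y/m = 0.065000
Number of cashflows N = 2
Cashflows (t years, CF_t, discount factor 1/(1+y/m)^(m*t), PV):
  t = 1.0000: CF_t = 35.000000, DF = 0.938967, PV = 32.863850
  t = 2.0000: CF_t = 1035.000000, DF = 0.881659, PV = 912.517358
Price P = sum_t PV_t = 945.381207
Convexity numerator sum_t t*(t + 1/m) * CF_t / (1+y/m)^(m*t + 2):
  t = 1.0000: term = 57.949436
  t = 2.0000: term = 4827.176394
Convexity = (1/P) * sum = 4885.125831 / 945.381207 = 5.167361


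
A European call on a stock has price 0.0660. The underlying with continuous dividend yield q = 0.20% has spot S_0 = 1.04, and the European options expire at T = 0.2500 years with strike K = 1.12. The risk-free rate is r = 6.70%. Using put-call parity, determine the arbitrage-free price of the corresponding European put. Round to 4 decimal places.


Answer: Put price = 0.1279

Derivation:
Put-call parity: C - P = S_0 * exp(-qT) - K * exp(-rT).
S_0 * exp(-qT) = 1.0400 * 0.99950012 = 1.03948013
K * exp(-rT) = 1.1200 * 0.98338950 = 1.10139624
P = C - S*exp(-qT) + K*exp(-rT)
P = 0.0660 - 1.03948013 + 1.10139624 = 0.1279


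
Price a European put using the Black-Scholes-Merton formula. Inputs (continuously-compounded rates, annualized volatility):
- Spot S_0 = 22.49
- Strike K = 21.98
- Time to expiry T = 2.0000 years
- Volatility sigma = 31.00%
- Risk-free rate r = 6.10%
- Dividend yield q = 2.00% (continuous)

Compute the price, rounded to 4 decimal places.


Answer: Price = 2.5860

Derivation:
d1 = (ln(S/K) + (r - q + 0.5*sigma^2) * T) / (sigma * sqrt(T)) = 0.45856517
d2 = d1 - sigma * sqrt(T) = 0.02015897
exp(-rT) = 0.88514837; exp(-qT) = 0.96078944
P = K * exp(-rT) * N(-d2) - S_0 * exp(-qT) * N(-d1)
N(-d1) = 0.32327323; N(-d2) = 0.49195828
P = 21.9800 * 0.88514837 * 0.49195828 - 22.4900 * 0.96078944 * 0.32327323 = 2.5860


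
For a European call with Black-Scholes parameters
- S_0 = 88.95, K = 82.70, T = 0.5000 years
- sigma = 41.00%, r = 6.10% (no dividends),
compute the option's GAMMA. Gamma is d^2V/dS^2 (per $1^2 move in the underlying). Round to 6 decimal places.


d1 = 0.5014587852; d2 = 0.2115450049
phi(d1) = 0.3518082522; exp(-qT) = 1.0000000000; exp(-rT) = 0.9699604321
Gamma = exp(-qT) * phi(d1) / (S * sigma * sqrt(T)) = 1.0000000000 * 0.3518082522 / (88.9500 * 0.4100 * 0.7071067812) = 0.013642

Answer: Gamma = 0.013642


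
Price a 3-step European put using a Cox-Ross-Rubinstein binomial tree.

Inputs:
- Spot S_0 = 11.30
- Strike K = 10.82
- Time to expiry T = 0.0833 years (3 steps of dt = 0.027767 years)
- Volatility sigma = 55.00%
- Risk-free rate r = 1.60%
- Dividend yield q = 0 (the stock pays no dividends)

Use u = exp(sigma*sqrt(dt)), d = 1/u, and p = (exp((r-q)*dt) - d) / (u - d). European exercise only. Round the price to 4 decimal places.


Answer: Price = V(0,0) = 0.5132

Derivation:
dt = T/N = 0.027767
u = exp(sigma*sqrt(dt)) = 1.095979; d = 1/u = 0.912426
p = (exp((r-q)*dt) - d) / (u - d) = 0.479525
Discount per step: exp(-r*dt) = 0.999556
Stock lattice S(k, i) with i counting down-moves:
  k=0: S(0,0) = 11.3000
  k=1: S(1,0) = 12.3846; S(1,1) = 10.3104
  k=2: S(2,0) = 13.5732; S(2,1) = 11.3000; S(2,2) = 9.4075
  k=3: S(3,0) = 14.8760; S(3,1) = 12.3846; S(3,2) = 10.3104; S(3,3) = 8.5836
Terminal payoffs V(N, i) = max(K - S_T, 0):
  V(3,0) = 0.000000; V(3,1) = 0.000000; V(3,2) = 0.509587; V(3,3) = 2.236363
Backward induction: V(k, i) = exp(-r*dt) * [p * V(k+1, i) + (1-p) * V(k+1, i+1)].
  V(2,0) = exp(-r*dt) * [p*0.000000 + (1-p)*0.000000] = 0.000000
  V(2,1) = exp(-r*dt) * [p*0.000000 + (1-p)*0.509587] = 0.265109
  V(2,2) = exp(-r*dt) * [p*0.509587 + (1-p)*2.236363] = 1.407705
  V(1,0) = exp(-r*dt) * [p*0.000000 + (1-p)*0.265109] = 0.137922
  V(1,1) = exp(-r*dt) * [p*0.265109 + (1-p)*1.407705] = 0.859420
  V(0,0) = exp(-r*dt) * [p*0.137922 + (1-p)*0.859420] = 0.513216


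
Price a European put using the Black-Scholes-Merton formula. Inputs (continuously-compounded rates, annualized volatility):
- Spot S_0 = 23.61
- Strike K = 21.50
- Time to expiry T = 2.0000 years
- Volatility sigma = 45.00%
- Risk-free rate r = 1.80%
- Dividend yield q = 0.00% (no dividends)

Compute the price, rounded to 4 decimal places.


d1 = (ln(S/K) + (r - q + 0.5*sigma^2) * T) / (sigma * sqrt(T)) = 0.52187217
d2 = d1 - sigma * sqrt(T) = -0.11452393
exp(-rT) = 0.96464029; exp(-qT) = 1.00000000
P = K * exp(-rT) * N(-d2) - S_0 * exp(-qT) * N(-d1)
N(-d1) = 0.30087967; N(-d2) = 0.54558876
P = 21.5000 * 0.96464029 * 0.54558876 - 23.6100 * 1.00000000 * 0.30087967 = 4.2116

Answer: Price = 4.2116


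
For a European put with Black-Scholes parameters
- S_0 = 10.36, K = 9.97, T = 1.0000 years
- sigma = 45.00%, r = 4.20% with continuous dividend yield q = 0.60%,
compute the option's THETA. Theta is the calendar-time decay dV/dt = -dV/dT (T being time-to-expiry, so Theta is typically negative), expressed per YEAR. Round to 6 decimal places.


d1 = 0.3902703397; d2 = -0.0597296603
phi(d1) = 0.3696886914; exp(-qT) = 0.9940179641; exp(-rT) = 0.9588697806
Theta = -S*exp(-qT)*phi(d1)*sigma/(2*sqrt(T)) + r*K*exp(-rT)*N(-d2) - q*S*exp(-qT)*N(-d1)
N(-d1) = 0.3481683267; N(-d2) = 0.5238145258; sqrt(T) = 1.0000000000
Term 1 = -10.3600 * 0.9940179641 * 0.3696886914 * 0.4500 / (2 * 1.0000000000) = -0.8565893541
Term 2 = 0.0420 * 9.9700 * 0.9588697806 * 0.5238145258 = 0.2103205061
Term 3 = -0.0060 * 10.3600 * 0.9940179641 * 0.3481683267 = -0.0215126791
Theta = -0.8565893541 + (0.2103205061) + (-0.0215126791) = -0.667782

Answer: Theta = -0.667782


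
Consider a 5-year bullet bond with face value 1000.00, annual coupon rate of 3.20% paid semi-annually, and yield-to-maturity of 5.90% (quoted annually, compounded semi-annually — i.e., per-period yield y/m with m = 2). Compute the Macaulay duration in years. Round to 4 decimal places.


Coupon per period c = face * coupon_rate / m = 16.000000
Periods per year m = 2; per-period yield y/m = 0.029500
Number of cashflows N = 10
Cashflows (t years, CF_t, discount factor 1/(1+y/m)^(m*t), PV):
  t = 0.5000: CF_t = 16.000000, DF = 0.971345, PV = 15.541525
  t = 1.0000: CF_t = 16.000000, DF = 0.943512, PV = 15.096187
  t = 1.5000: CF_t = 16.000000, DF = 0.916476, PV = 14.663611
  t = 2.0000: CF_t = 16.000000, DF = 0.890214, PV = 14.243430
  t = 2.5000: CF_t = 16.000000, DF = 0.864706, PV = 13.835289
  t = 3.0000: CF_t = 16.000000, DF = 0.839928, PV = 13.438843
  t = 3.5000: CF_t = 16.000000, DF = 0.815860, PV = 13.053757
  t = 4.0000: CF_t = 16.000000, DF = 0.792482, PV = 12.679706
  t = 4.5000: CF_t = 16.000000, DF = 0.769773, PV = 12.316373
  t = 5.0000: CF_t = 1016.000000, DF = 0.747716, PV = 759.679135
Price P = sum_t PV_t = 884.547855
Macaulay numerator sum_t t * PV_t:
  t * PV_t at t = 0.5000: 7.770763
  t * PV_t at t = 1.0000: 15.096187
  t * PV_t at t = 1.5000: 21.995416
  t * PV_t at t = 2.0000: 28.486860
  t * PV_t at t = 2.5000: 34.588222
  t * PV_t at t = 3.0000: 40.316529
  t * PV_t at t = 3.5000: 45.688150
  t * PV_t at t = 4.0000: 50.718823
  t * PV_t at t = 4.5000: 55.423677
  t * PV_t at t = 5.0000: 3798.395675
Macaulay duration D = (sum_t t * PV_t) / P = 4098.480301 / 884.547855 = 4.633418

Answer: Macaulay duration = 4.6334 years


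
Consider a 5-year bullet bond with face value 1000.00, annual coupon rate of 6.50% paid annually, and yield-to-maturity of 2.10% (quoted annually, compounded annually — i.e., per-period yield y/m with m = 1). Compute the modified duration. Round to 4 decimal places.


Coupon per period c = face * coupon_rate / m = 65.000000
Periods per year m = 1; per-period yield y/m = 0.021000
Number of cashflows N = 5
Cashflows (t years, CF_t, discount factor 1/(1+y/m)^(m*t), PV):
  t = 1.0000: CF_t = 65.000000, DF = 0.979432, PV = 63.663075
  t = 2.0000: CF_t = 65.000000, DF = 0.959287, PV = 62.353649
  t = 3.0000: CF_t = 65.000000, DF = 0.939556, PV = 61.071155
  t = 4.0000: CF_t = 65.000000, DF = 0.920231, PV = 59.815039
  t = 5.0000: CF_t = 1065.000000, DF = 0.901304, PV = 959.888740
Price P = sum_t PV_t = 1206.791658
First compute Macaulay numerator sum_t t * PV_t:
  t * PV_t at t = 1.0000: 63.663075
  t * PV_t at t = 2.0000: 124.707298
  t * PV_t at t = 3.0000: 183.213464
  t * PV_t at t = 4.0000: 239.260155
  t * PV_t at t = 5.0000: 4799.443702
Macaulay duration D = 5410.287693 / 1206.791658 = 4.483199
Modified duration = D / (1 + y/m) = 4.483199 / (1 + 0.021000) = 4.390989

Answer: Modified duration = 4.3910


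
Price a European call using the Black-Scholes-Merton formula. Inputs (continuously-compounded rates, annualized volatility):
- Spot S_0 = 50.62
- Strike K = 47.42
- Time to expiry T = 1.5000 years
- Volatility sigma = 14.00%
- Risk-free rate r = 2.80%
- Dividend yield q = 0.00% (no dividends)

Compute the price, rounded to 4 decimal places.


Answer: Price = 6.4780

Derivation:
d1 = (ln(S/K) + (r - q + 0.5*sigma^2) * T) / (sigma * sqrt(T)) = 0.71153405
d2 = d1 - sigma * sqrt(T) = 0.54006976
exp(-rT) = 0.95886978; exp(-qT) = 1.00000000
C = S_0 * exp(-qT) * N(d1) - K * exp(-rT) * N(d2)
N(d1) = 0.76162332; N(d2) = 0.70542554
C = 50.6200 * 1.00000000 * 0.76162332 - 47.4200 * 0.95886978 * 0.70542554 = 6.4780


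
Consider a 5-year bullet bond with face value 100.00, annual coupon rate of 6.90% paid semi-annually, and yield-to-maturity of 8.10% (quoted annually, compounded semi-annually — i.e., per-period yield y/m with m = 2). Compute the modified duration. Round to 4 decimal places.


Answer: Modified duration = 4.1249

Derivation:
Coupon per period c = face * coupon_rate / m = 3.450000
Periods per year m = 2; per-period yield y/m = 0.040500
Number of cashflows N = 10
Cashflows (t years, CF_t, discount factor 1/(1+y/m)^(m*t), PV):
  t = 0.5000: CF_t = 3.450000, DF = 0.961076, PV = 3.315714
  t = 1.0000: CF_t = 3.450000, DF = 0.923668, PV = 3.186654
  t = 1.5000: CF_t = 3.450000, DF = 0.887715, PV = 3.062618
  t = 2.0000: CF_t = 3.450000, DF = 0.853162, PV = 2.943410
  t = 2.5000: CF_t = 3.450000, DF = 0.819954, PV = 2.828842
  t = 3.0000: CF_t = 3.450000, DF = 0.788039, PV = 2.718733
  t = 3.5000: CF_t = 3.450000, DF = 0.757365, PV = 2.612910
  t = 4.0000: CF_t = 3.450000, DF = 0.727886, PV = 2.511206
  t = 4.5000: CF_t = 3.450000, DF = 0.699554, PV = 2.413461
  t = 5.0000: CF_t = 103.450000, DF = 0.672325, PV = 69.552004
Price P = sum_t PV_t = 95.145553
First compute Macaulay numerator sum_t t * PV_t:
  t * PV_t at t = 0.5000: 1.657857
  t * PV_t at t = 1.0000: 3.186654
  t * PV_t at t = 1.5000: 4.593927
  t * PV_t at t = 2.0000: 5.886820
  t * PV_t at t = 2.5000: 7.072105
  t * PV_t at t = 3.0000: 8.156200
  t * PV_t at t = 3.5000: 9.145186
  t * PV_t at t = 4.0000: 10.044826
  t * PV_t at t = 4.5000: 10.860576
  t * PV_t at t = 5.0000: 347.760021
Macaulay duration D = 408.364171 / 95.145553 = 4.291994
Modified duration = D / (1 + y/m) = 4.291994 / (1 + 0.040500) = 4.124934


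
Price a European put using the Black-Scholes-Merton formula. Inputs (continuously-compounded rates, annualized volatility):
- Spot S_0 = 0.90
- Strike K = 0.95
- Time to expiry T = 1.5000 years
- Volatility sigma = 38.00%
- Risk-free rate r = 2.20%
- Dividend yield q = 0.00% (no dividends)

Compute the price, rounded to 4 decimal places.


d1 = (ln(S/K) + (r - q + 0.5*sigma^2) * T) / (sigma * sqrt(T)) = 0.18743491
d2 = d1 - sigma * sqrt(T) = -0.27796814
exp(-rT) = 0.96753856; exp(-qT) = 1.00000000
P = K * exp(-rT) * N(-d2) - S_0 * exp(-qT) * N(-d1)
N(-d1) = 0.42565983; N(-d2) = 0.60948159
P = 0.9500 * 0.96753856 * 0.60948159 - 0.9000 * 1.00000000 * 0.42565983 = 0.1771

Answer: Price = 0.1771


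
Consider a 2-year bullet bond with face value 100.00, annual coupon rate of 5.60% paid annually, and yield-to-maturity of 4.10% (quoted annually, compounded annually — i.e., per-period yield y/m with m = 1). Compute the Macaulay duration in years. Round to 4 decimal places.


Coupon per period c = face * coupon_rate / m = 5.600000
Periods per year m = 1; per-period yield y/m = 0.041000
Number of cashflows N = 2
Cashflows (t years, CF_t, discount factor 1/(1+y/m)^(m*t), PV):
  t = 1.0000: CF_t = 5.600000, DF = 0.960615, PV = 5.379443
  t = 2.0000: CF_t = 105.600000, DF = 0.922781, PV = 97.445651
Price P = sum_t PV_t = 102.825093
Macaulay numerator sum_t t * PV_t:
  t * PV_t at t = 1.0000: 5.379443
  t * PV_t at t = 2.0000: 194.891301
Macaulay duration D = (sum_t t * PV_t) / P = 200.270744 / 102.825093 = 1.947684

Answer: Macaulay duration = 1.9477 years


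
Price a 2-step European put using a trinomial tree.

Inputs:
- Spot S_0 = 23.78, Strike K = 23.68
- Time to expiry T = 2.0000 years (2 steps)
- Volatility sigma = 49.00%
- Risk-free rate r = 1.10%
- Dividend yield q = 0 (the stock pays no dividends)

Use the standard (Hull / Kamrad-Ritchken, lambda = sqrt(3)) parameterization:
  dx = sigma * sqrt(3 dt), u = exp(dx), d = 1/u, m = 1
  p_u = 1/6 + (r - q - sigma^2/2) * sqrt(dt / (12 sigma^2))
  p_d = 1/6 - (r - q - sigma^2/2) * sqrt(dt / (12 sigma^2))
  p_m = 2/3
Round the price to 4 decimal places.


Answer: Price = V(0,0) = 5.0748

Derivation:
dt = T/N = 1.000000; dx = sigma*sqrt(3*dt) = 0.848705
u = exp(dx) = 2.336619; d = 1/u = 0.427969
p_u = 0.102422, p_m = 0.666667, p_d = 0.230912
Discount per step: exp(-r*dt) = 0.989060
Stock lattice S(k, j) with j the centered position index:
  k=0: S(0,+0) = 23.7800
  k=1: S(1,-1) = 10.1771; S(1,+0) = 23.7800; S(1,+1) = 55.5648
  k=2: S(2,-2) = 4.3555; S(2,-1) = 10.1771; S(2,+0) = 23.7800; S(2,+1) = 55.5648; S(2,+2) = 129.8337
Terminal payoffs V(N, j) = max(K - S_T, 0):
  V(2,-2) = 19.324519; V(2,-1) = 13.502901; V(2,+0) = 0.000000; V(2,+1) = 0.000000; V(2,+2) = 0.000000
Backward induction: V(k, j) = exp(-r*dt) * [p_u * V(k+1, j+1) + p_m * V(k+1, j) + p_d * V(k+1, j-1)]
  V(1,-1) = exp(-r*dt) * [p_u*0.000000 + p_m*13.502901 + p_d*19.324519] = 13.316895
  V(1,+0) = exp(-r*dt) * [p_u*0.000000 + p_m*0.000000 + p_d*13.502901] = 3.083867
  V(1,+1) = exp(-r*dt) * [p_u*0.000000 + p_m*0.000000 + p_d*0.000000] = 0.000000
  V(0,+0) = exp(-r*dt) * [p_u*0.000000 + p_m*3.083867 + p_d*13.316895] = 5.074806


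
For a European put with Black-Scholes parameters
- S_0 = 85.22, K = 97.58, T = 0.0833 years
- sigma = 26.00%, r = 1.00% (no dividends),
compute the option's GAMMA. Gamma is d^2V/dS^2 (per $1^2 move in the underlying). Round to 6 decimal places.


d1 = -1.7562226664; d2 = -1.8312631888
phi(d1) = 0.0853412324; exp(-qT) = 1.0000000000; exp(-rT) = 0.9991673468
Gamma = exp(-qT) * phi(d1) / (S * sigma * sqrt(T)) = 1.0000000000 * 0.0853412324 / (85.2200 * 0.2600 * 0.2886173938) = 0.013345

Answer: Gamma = 0.013345


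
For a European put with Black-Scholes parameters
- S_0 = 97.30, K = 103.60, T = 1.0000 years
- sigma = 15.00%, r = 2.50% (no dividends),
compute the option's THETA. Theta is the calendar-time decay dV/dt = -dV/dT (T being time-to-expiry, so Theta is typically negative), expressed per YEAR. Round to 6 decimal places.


d1 = -0.1765889376; d2 = -0.3265889376
phi(d1) = 0.3927702830; exp(-qT) = 1.0000000000; exp(-rT) = 0.9753099120
Theta = -S*exp(-qT)*phi(d1)*sigma/(2*sqrt(T)) + r*K*exp(-rT)*N(-d2) - q*S*exp(-qT)*N(-d1)
N(-d1) = 0.5700843580; N(-d2) = 0.6280105942; sqrt(T) = 1.0000000000
Term 1 = -97.3000 * 1.0000000000 * 0.3927702830 * 0.1500 / (2 * 1.0000000000) = -2.8662411402
Term 2 = 0.0250 * 103.6000 * 0.9753099120 * 0.6280105942 = 1.5863878396
Term 3 = 0 (no dividend yield, q = 0)
Theta = -2.8662411402 + (1.5863878396) + (0.0000000000) = -1.279853

Answer: Theta = -1.279853


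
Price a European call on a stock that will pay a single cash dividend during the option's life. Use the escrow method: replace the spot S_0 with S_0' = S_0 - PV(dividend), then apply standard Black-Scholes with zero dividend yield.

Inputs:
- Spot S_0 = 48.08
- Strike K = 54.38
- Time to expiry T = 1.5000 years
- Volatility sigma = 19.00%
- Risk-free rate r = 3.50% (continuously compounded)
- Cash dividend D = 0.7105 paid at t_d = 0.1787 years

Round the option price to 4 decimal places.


PV(D) = D * exp(-r * t_d) = 0.7105 * 0.99376502 = 0.70607005
S_0' = S_0 - PV(D) = 48.0800 - 0.70607005 = 47.37392995
d1 = (ln(S_0'/K) + (r + sigma^2/2)*T) / (sigma*sqrt(T)) = -0.25074766
d2 = d1 - sigma*sqrt(T) = -0.48344918
exp(-rT) = 0.94885432
N(d1) = 0.40100461; N(d2) = 0.31438842
C = S_0' * N(d1) - K * exp(-rT) * N(d2) = 47.37392995 * 0.40100461 - 54.3800 * 0.94885432 * 0.31438842 = 2.7751

Answer: Price = 2.7751


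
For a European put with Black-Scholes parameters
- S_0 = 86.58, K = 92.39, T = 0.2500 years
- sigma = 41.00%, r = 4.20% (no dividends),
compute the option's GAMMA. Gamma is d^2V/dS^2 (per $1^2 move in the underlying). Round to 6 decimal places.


Answer: Gamma = 0.022180

Derivation:
d1 = -0.1631092959; d2 = -0.3681092959
phi(d1) = 0.3936705628; exp(-qT) = 1.0000000000; exp(-rT) = 0.9895549326
Gamma = exp(-qT) * phi(d1) / (S * sigma * sqrt(T)) = 1.0000000000 * 0.3936705628 / (86.5800 * 0.4100 * 0.5000000000) = 0.022180


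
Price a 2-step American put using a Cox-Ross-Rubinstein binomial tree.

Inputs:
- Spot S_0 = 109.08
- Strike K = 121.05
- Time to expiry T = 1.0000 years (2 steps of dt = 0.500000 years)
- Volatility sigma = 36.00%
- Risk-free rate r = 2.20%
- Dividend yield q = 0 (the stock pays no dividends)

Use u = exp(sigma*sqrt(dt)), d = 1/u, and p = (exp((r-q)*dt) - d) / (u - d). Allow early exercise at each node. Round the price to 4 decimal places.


Answer: Price = V(0,0) = 22.4583

Derivation:
dt = T/N = 0.500000
u = exp(sigma*sqrt(dt)) = 1.289892; d = 1/u = 0.775259
p = (exp((r-q)*dt) - d) / (u - d) = 0.458194
Discount per step: exp(-r*dt) = 0.989060
Stock lattice S(k, i) with i counting down-moves:
  k=0: S(0,0) = 109.0800
  k=1: S(1,0) = 140.7014; S(1,1) = 84.5652
  k=2: S(2,0) = 181.4896; S(2,1) = 109.0800; S(2,2) = 65.5599
Terminal payoffs V(N, i) = max(K - S_T, 0):
  V(2,0) = 0.000000; V(2,1) = 11.970000; V(2,2) = 55.490071
Backward induction: V(k, i) = exp(-r*dt) * [p * V(k+1, i) + (1-p) * V(k+1, i+1)]; then take max(V_cont, immediate exercise) for American.
  V(1,0) = exp(-r*dt) * [p*0.000000 + (1-p)*11.970000] = 6.414466; exercise = 0.000000; V(1,0) = max -> 6.414466
  V(1,1) = exp(-r*dt) * [p*11.970000 + (1-p)*55.490071] = 35.160523; exercise = 36.484776; V(1,1) = max -> 36.484776
  V(0,0) = exp(-r*dt) * [p*6.414466 + (1-p)*36.484776] = 22.458327; exercise = 11.970000; V(0,0) = max -> 22.458327


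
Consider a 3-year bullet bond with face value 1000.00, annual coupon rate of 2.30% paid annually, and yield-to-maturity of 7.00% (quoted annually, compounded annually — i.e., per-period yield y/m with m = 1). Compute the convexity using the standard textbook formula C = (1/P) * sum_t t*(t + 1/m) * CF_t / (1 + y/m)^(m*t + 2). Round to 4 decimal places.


Coupon per period c = face * coupon_rate / m = 23.000000
Periods per year m = 1; per-period yield y/m = 0.070000
Number of cashflows N = 3
Cashflows (t years, CF_t, discount factor 1/(1+y/m)^(m*t), PV):
  t = 1.0000: CF_t = 23.000000, DF = 0.934579, PV = 21.495327
  t = 2.0000: CF_t = 23.000000, DF = 0.873439, PV = 20.089091
  t = 3.0000: CF_t = 1023.000000, DF = 0.816298, PV = 835.072728
Price P = sum_t PV_t = 876.657146
Convexity numerator sum_t t*(t + 1/m) * CF_t / (1+y/m)^(m*t + 2):
  t = 1.0000: term = 37.549702
  t = 2.0000: term = 105.279539
  t = 3.0000: term = 8752.618339
Convexity = (1/P) * sum = 8895.447581 / 876.657146 = 10.147009

Answer: Convexity = 10.1470


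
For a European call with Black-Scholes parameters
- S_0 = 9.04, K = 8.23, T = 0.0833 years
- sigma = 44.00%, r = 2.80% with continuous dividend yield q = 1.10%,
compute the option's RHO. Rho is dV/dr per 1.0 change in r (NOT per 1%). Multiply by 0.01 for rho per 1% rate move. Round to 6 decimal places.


Answer: Rho = 0.515649

Derivation:
d1 = 0.8138542735; d2 = 0.6868626203
phi(d1) = 0.2864710135; exp(-qT) = 0.9990841197; exp(-rT) = 0.9976703179
N(d2) = 0.7539153479
Rho = K*T*exp(-rT)*N(d2) = 8.2300 * 0.0833 * 0.9976703179 * 0.7539153479 = 0.515649


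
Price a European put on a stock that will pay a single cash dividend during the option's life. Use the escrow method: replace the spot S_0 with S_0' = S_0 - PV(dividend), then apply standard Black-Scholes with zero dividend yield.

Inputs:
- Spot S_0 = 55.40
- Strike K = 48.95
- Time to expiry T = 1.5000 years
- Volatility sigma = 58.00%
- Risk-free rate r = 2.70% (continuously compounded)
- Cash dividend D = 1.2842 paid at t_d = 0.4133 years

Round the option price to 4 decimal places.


Answer: Price = 10.7374

Derivation:
PV(D) = D * exp(-r * t_d) = 1.2842 * 0.98890293 = 1.26994915
S_0' = S_0 - PV(D) = 55.4000 - 1.26994915 = 54.13005085
d1 = (ln(S_0'/K) + (r + sigma^2/2)*T) / (sigma*sqrt(T)) = 0.55379603
d2 = d1 - sigma*sqrt(T) = -0.15655600
exp(-rT) = 0.96030916
N(-d1) = 0.28985922; N(-d2) = 0.56220261
P = K * exp(-rT) * N(-d2) - S_0' * N(-d1) = 48.9500 * 0.96030916 * 0.56220261 - 54.13005085 * 0.28985922 = 10.7374


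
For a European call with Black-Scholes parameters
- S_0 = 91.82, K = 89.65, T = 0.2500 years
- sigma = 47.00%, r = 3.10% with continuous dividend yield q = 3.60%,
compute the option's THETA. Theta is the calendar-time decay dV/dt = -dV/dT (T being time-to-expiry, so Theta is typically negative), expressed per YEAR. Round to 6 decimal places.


d1 = 0.2139550586; d2 = -0.0210449414
phi(d1) = 0.3899148423; exp(-qT) = 0.9910403788; exp(-rT) = 0.9922799538
Theta = -S*exp(-qT)*phi(d1)*sigma/(2*sqrt(T)) - r*K*exp(-rT)*N(d2) + q*S*exp(-qT)*N(d1)
N(d1) = 0.5847089482; N(d2) = 0.4916049028; sqrt(T) = 0.5000000000
Term 1 = -91.8200 * 0.9910403788 * 0.3899148423 * 0.4700 / (2 * 0.5000000000) = -16.6761680578
Term 2 = -0.0310 * 89.6500 * 0.9922799538 * 0.4916049028 = -1.3556963006
Term 3 = 0.0360 * 91.8200 * 0.9910403788 * 0.5847089482 = 1.9154502612
Theta = -16.6761680578 + (-1.3556963006) + (1.9154502612) = -16.116414

Answer: Theta = -16.116414


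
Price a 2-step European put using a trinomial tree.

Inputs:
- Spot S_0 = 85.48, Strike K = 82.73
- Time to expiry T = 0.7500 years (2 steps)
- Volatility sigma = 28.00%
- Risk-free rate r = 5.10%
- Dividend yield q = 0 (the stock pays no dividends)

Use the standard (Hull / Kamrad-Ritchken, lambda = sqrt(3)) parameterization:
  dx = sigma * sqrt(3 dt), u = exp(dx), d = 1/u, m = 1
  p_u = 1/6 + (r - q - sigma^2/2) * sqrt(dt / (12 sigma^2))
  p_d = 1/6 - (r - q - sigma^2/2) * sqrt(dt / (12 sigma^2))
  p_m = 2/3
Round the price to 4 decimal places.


dt = T/N = 0.375000; dx = sigma*sqrt(3*dt) = 0.296985
u = exp(dx) = 1.345795; d = 1/u = 0.743055
p_u = 0.174117, p_m = 0.666667, p_d = 0.159217
Discount per step: exp(-r*dt) = 0.981057
Stock lattice S(k, j) with j the centered position index:
  k=0: S(0,+0) = 85.4800
  k=1: S(1,-1) = 63.5164; S(1,+0) = 85.4800; S(1,+1) = 115.0385
  k=2: S(2,-2) = 47.1962; S(2,-1) = 63.5164; S(2,+0) = 85.4800; S(2,+1) = 115.0385; S(2,+2) = 154.8183
Terminal payoffs V(N, j) = max(K - S_T, 0):
  V(2,-2) = 35.533831; V(2,-1) = 19.213635; V(2,+0) = 0.000000; V(2,+1) = 0.000000; V(2,+2) = 0.000000
Backward induction: V(k, j) = exp(-r*dt) * [p_u * V(k+1, j+1) + p_m * V(k+1, j) + p_d * V(k+1, j-1)]
  V(1,-1) = exp(-r*dt) * [p_u*0.000000 + p_m*19.213635 + p_d*35.533831] = 18.116853
  V(1,+0) = exp(-r*dt) * [p_u*0.000000 + p_m*0.000000 + p_d*19.213635] = 3.001183
  V(1,+1) = exp(-r*dt) * [p_u*0.000000 + p_m*0.000000 + p_d*0.000000] = 0.000000
  V(0,+0) = exp(-r*dt) * [p_u*0.000000 + p_m*3.001183 + p_d*18.116853] = 4.792753

Answer: Price = V(0,0) = 4.7928


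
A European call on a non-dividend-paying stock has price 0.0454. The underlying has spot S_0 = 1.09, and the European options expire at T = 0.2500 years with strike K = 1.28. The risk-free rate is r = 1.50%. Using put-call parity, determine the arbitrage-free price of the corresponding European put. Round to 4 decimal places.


Put-call parity: C - P = S_0 * exp(-qT) - K * exp(-rT).
S_0 * exp(-qT) = 1.0900 * 1.00000000 = 1.09000000
K * exp(-rT) = 1.2800 * 0.99625702 = 1.27520899
P = C - S*exp(-qT) + K*exp(-rT)
P = 0.0454 - 1.09000000 + 1.27520899 = 0.2306

Answer: Put price = 0.2306


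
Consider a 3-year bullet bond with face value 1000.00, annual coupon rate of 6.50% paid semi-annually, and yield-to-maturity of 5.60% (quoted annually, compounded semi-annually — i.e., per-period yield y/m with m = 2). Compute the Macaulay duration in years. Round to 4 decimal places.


Answer: Macaulay duration = 2.7768 years

Derivation:
Coupon per period c = face * coupon_rate / m = 32.500000
Periods per year m = 2; per-period yield y/m = 0.028000
Number of cashflows N = 6
Cashflows (t years, CF_t, discount factor 1/(1+y/m)^(m*t), PV):
  t = 0.5000: CF_t = 32.500000, DF = 0.972763, PV = 31.614786
  t = 1.0000: CF_t = 32.500000, DF = 0.946267, PV = 30.753683
  t = 1.5000: CF_t = 32.500000, DF = 0.920493, PV = 29.916034
  t = 2.0000: CF_t = 32.500000, DF = 0.895422, PV = 29.101200
  t = 2.5000: CF_t = 32.500000, DF = 0.871033, PV = 28.308561
  t = 3.0000: CF_t = 1032.500000, DF = 0.847308, PV = 874.845520
Price P = sum_t PV_t = 1024.539784
Macaulay numerator sum_t t * PV_t:
  t * PV_t at t = 0.5000: 15.807393
  t * PV_t at t = 1.0000: 30.753683
  t * PV_t at t = 1.5000: 44.874051
  t * PV_t at t = 2.0000: 58.202401
  t * PV_t at t = 2.5000: 70.771402
  t * PV_t at t = 3.0000: 2624.536561
Macaulay duration D = (sum_t t * PV_t) / P = 2844.945490 / 1024.539784 = 2.776803


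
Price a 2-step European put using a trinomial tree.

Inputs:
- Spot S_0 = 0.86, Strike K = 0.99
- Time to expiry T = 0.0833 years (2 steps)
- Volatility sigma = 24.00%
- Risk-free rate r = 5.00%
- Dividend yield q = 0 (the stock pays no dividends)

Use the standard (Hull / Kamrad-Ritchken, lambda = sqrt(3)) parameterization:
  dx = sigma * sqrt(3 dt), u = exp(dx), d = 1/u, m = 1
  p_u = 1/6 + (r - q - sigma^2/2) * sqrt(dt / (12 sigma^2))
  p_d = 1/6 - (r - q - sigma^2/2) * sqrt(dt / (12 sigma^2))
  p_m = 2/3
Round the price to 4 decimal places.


Answer: Price = V(0,0) = 0.1267

Derivation:
dt = T/N = 0.041650; dx = sigma*sqrt(3*dt) = 0.084836
u = exp(dx) = 1.088538; d = 1/u = 0.918663
p_u = 0.171871, p_m = 0.666667, p_d = 0.161463
Discount per step: exp(-r*dt) = 0.997920
Stock lattice S(k, j) with j the centered position index:
  k=0: S(0,+0) = 0.8600
  k=1: S(1,-1) = 0.7901; S(1,+0) = 0.8600; S(1,+1) = 0.9361
  k=2: S(2,-2) = 0.7258; S(2,-1) = 0.7901; S(2,+0) = 0.8600; S(2,+1) = 0.9361; S(2,+2) = 1.0190
Terminal payoffs V(N, j) = max(K - S_T, 0):
  V(2,-2) = 0.264210; V(2,-1) = 0.199950; V(2,+0) = 0.130000; V(2,+1) = 0.053857; V(2,+2) = 0.000000
Backward induction: V(k, j) = exp(-r*dt) * [p_u * V(k+1, j+1) + p_m * V(k+1, j) + p_d * V(k+1, j-1)]
  V(1,-1) = exp(-r*dt) * [p_u*0.130000 + p_m*0.199950 + p_d*0.264210] = 0.197891
  V(1,+0) = exp(-r*dt) * [p_u*0.053857 + p_m*0.130000 + p_d*0.199950] = 0.127941
  V(1,+1) = exp(-r*dt) * [p_u*0.000000 + p_m*0.053857 + p_d*0.130000] = 0.056776
  V(0,+0) = exp(-r*dt) * [p_u*0.056776 + p_m*0.127941 + p_d*0.197891] = 0.126740


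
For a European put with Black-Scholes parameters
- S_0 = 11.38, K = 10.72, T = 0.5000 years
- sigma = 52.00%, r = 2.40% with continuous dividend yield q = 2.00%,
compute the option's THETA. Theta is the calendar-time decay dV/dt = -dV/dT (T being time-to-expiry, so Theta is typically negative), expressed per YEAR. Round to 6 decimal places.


d1 = 0.3517754877; d2 = -0.0159200385
phi(d1) = 0.3750066462; exp(-qT) = 0.9900498337; exp(-rT) = 0.9880717129
Theta = -S*exp(-qT)*phi(d1)*sigma/(2*sqrt(T)) + r*K*exp(-rT)*N(-d2) - q*S*exp(-qT)*N(-d1)
N(-d1) = 0.3625033215; N(-d2) = 0.5063509082; sqrt(T) = 0.7071067812
Term 1 = -11.3800 * 0.9900498337 * 0.3750066462 * 0.5200 / (2 * 0.7071067812) = -1.5535549811
Term 2 = 0.0240 * 10.7200 * 0.9880717129 * 0.5063509082 = 0.1287200164
Term 3 = -0.0200 * 11.3800 * 0.9900498337 * 0.3625033215 = -0.0816848100
Theta = -1.5535549811 + (0.1287200164) + (-0.0816848100) = -1.506520

Answer: Theta = -1.506520


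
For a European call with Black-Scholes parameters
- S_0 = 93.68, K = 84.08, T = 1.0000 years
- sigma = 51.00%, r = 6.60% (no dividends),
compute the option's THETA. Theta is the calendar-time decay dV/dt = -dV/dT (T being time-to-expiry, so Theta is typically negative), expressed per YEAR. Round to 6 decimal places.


Answer: Theta = -10.753616

Derivation:
d1 = 0.5964039073; d2 = 0.0864039073
phi(d1) = 0.3339422038; exp(-qT) = 1.0000000000; exp(-rT) = 0.9361308643
Theta = -S*exp(-qT)*phi(d1)*sigma/(2*sqrt(T)) - r*K*exp(-rT)*N(d2) + q*S*exp(-qT)*N(d1)
N(d1) = 0.7245472846; N(d2) = 0.5344273295; sqrt(T) = 1.0000000000
Term 1 = -93.6800 * 1.0000000000 * 0.3339422038 * 0.5100 / (2 * 1.0000000000) = -7.9773449413
Term 2 = -0.0660 * 84.0800 * 0.9361308643 * 0.5344273295 = -2.7762710326
Term 3 = 0 (no dividend yield, q = 0)
Theta = -7.9773449413 + (-2.7762710326) + (0.0000000000) = -10.753616


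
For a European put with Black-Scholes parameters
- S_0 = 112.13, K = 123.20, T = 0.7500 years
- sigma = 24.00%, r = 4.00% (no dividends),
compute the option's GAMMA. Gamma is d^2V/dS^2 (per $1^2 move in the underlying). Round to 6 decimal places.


Answer: Gamma = 0.016763

Derivation:
d1 = -0.2047194499; d2 = -0.4125655468
phi(d1) = 0.3906694161; exp(-qT) = 1.0000000000; exp(-rT) = 0.9704455335
Gamma = exp(-qT) * phi(d1) / (S * sigma * sqrt(T)) = 1.0000000000 * 0.3906694161 / (112.1300 * 0.2400 * 0.8660254038) = 0.016763


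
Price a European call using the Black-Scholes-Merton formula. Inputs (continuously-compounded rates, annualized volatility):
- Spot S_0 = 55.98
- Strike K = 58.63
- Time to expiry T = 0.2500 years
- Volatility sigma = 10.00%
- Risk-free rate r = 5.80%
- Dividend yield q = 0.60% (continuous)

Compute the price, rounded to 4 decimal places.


Answer: Price = 0.4305

Derivation:
d1 = (ln(S/K) + (r - q + 0.5*sigma^2) * T) / (sigma * sqrt(T)) = -0.64004054
d2 = d1 - sigma * sqrt(T) = -0.69004054
exp(-rT) = 0.98560462; exp(-qT) = 0.99850112
C = S_0 * exp(-qT) * N(d1) - K * exp(-rT) * N(d2)
N(d1) = 0.26107312; N(d2) = 0.24508435
C = 55.9800 * 0.99850112 * 0.26107312 - 58.6300 * 0.98560462 * 0.24508435 = 0.4305


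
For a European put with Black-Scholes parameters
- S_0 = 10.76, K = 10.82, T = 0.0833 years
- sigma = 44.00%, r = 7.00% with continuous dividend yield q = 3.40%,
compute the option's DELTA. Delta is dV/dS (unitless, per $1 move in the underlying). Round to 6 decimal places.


Answer: Delta = -0.481357

Derivation:
d1 = 0.0433219127; d2 = -0.0836697406
phi(d1) = 0.3985680909; exp(-qT) = 0.9971718069; exp(-rT) = 0.9941859673
N(-d1) = 0.4827224619
Delta = -exp(-qT) * N(-d1) = -0.9971718069 * 0.4827224619 = -0.481357


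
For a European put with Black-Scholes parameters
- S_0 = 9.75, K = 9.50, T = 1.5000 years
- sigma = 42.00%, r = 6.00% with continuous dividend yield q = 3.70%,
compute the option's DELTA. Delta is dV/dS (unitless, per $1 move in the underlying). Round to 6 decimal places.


Answer: Delta = -0.334811

Derivation:
d1 = 0.3747631560; d2 = -0.1396296899
phi(d1) = 0.3718881118; exp(-qT) = 0.9460120237; exp(-rT) = 0.9139311853
N(-d1) = 0.3539183089
Delta = -exp(-qT) * N(-d1) = -0.9460120237 * 0.3539183089 = -0.334811


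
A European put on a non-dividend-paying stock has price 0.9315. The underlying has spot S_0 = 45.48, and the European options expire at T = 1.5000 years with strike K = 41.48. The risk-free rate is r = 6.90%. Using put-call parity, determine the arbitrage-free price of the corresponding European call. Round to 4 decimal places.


Answer: Call price = 9.0100

Derivation:
Put-call parity: C - P = S_0 * exp(-qT) - K * exp(-rT).
S_0 * exp(-qT) = 45.4800 * 1.00000000 = 45.48000000
K * exp(-rT) = 41.4800 * 0.90167602 = 37.40152142
C = P + S*exp(-qT) - K*exp(-rT)
C = 0.9315 + 45.48000000 - 37.40152142 = 9.0100


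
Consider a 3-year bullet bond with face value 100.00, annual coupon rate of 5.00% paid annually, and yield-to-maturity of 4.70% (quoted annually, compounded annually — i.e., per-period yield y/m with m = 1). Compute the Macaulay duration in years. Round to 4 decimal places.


Answer: Macaulay duration = 2.8600 years

Derivation:
Coupon per period c = face * coupon_rate / m = 5.000000
Periods per year m = 1; per-period yield y/m = 0.047000
Number of cashflows N = 3
Cashflows (t years, CF_t, discount factor 1/(1+y/m)^(m*t), PV):
  t = 1.0000: CF_t = 5.000000, DF = 0.955110, PV = 4.775549
  t = 2.0000: CF_t = 5.000000, DF = 0.912235, PV = 4.561174
  t = 3.0000: CF_t = 105.000000, DF = 0.871284, PV = 91.484866
Price P = sum_t PV_t = 100.821589
Macaulay numerator sum_t t * PV_t:
  t * PV_t at t = 1.0000: 4.775549
  t * PV_t at t = 2.0000: 9.122348
  t * PV_t at t = 3.0000: 274.454597
Macaulay duration D = (sum_t t * PV_t) / P = 288.352494 / 100.821589 = 2.860027


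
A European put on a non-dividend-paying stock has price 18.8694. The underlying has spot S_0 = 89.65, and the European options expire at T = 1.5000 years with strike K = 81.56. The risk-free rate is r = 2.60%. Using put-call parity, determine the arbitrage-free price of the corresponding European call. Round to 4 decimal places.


Answer: Call price = 30.0790

Derivation:
Put-call parity: C - P = S_0 * exp(-qT) - K * exp(-rT).
S_0 * exp(-qT) = 89.6500 * 1.00000000 = 89.65000000
K * exp(-rT) = 81.5600 * 0.96175071 = 78.44038784
C = P + S*exp(-qT) - K*exp(-rT)
C = 18.8694 + 89.65000000 - 78.44038784 = 30.0790


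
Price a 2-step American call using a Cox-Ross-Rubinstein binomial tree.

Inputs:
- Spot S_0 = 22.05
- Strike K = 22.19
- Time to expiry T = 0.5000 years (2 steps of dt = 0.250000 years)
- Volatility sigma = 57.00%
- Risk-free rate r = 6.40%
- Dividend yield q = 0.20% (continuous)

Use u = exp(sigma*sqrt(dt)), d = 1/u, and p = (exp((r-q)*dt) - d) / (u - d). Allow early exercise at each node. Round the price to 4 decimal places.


dt = T/N = 0.250000
u = exp(sigma*sqrt(dt)) = 1.329762; d = 1/u = 0.752014
p = (exp((r-q)*dt) - d) / (u - d) = 0.456266
Discount per step: exp(-r*dt) = 0.984127
Stock lattice S(k, i) with i counting down-moves:
  k=0: S(0,0) = 22.0500
  k=1: S(1,0) = 29.3213; S(1,1) = 16.5819
  k=2: S(2,0) = 38.9903; S(2,1) = 22.0500; S(2,2) = 12.4698
Terminal payoffs V(N, i) = max(S_T - K, 0):
  V(2,0) = 16.800288; V(2,1) = 0.000000; V(2,2) = 0.000000
Backward induction: V(k, i) = exp(-r*dt) * [p * V(k+1, i) + (1-p) * V(k+1, i+1)]; then take max(V_cont, immediate exercise) for American.
  V(1,0) = exp(-r*dt) * [p*16.800288 + (1-p)*0.000000] = 7.543725; exercise = 7.131253; V(1,0) = max -> 7.543725
  V(1,1) = exp(-r*dt) * [p*0.000000 + (1-p)*0.000000] = 0.000000; exercise = 0.000000; V(1,1) = max -> 0.000000
  V(0,0) = exp(-r*dt) * [p*7.543725 + (1-p)*0.000000] = 3.387310; exercise = 0.000000; V(0,0) = max -> 3.387310

Answer: Price = V(0,0) = 3.3873


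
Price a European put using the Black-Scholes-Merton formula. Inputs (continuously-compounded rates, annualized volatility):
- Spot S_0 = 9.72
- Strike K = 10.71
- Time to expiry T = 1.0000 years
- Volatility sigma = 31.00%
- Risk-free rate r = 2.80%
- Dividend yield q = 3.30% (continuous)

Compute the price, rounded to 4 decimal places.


Answer: Price = 1.7904

Derivation:
d1 = (ln(S/K) + (r - q + 0.5*sigma^2) * T) / (sigma * sqrt(T)) = -0.17400731
d2 = d1 - sigma * sqrt(T) = -0.48400731
exp(-rT) = 0.97238837; exp(-qT) = 0.96753856
P = K * exp(-rT) * N(-d2) - S_0 * exp(-qT) * N(-d1)
N(-d1) = 0.56907014; N(-d2) = 0.68580966
P = 10.7100 * 0.97238837 * 0.68580966 - 9.7200 * 0.96753856 * 0.56907014 = 1.7904


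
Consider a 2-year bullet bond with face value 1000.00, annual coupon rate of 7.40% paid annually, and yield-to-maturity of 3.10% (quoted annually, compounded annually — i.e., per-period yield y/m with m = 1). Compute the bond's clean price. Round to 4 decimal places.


Coupon per period c = face * coupon_rate / m = 74.000000
Periods per year m = 1; per-period yield y/m = 0.031000
Number of cashflows N = 2
Cashflows (t years, CF_t, discount factor 1/(1+y/m)^(m*t), PV):
  t = 1.0000: CF_t = 74.000000, DF = 0.969932, PV = 71.774976
  t = 2.0000: CF_t = 1074.000000, DF = 0.940768, PV = 1010.385141
Price P = sum_t PV_t = 1082.160117

Answer: Price = 1082.1601


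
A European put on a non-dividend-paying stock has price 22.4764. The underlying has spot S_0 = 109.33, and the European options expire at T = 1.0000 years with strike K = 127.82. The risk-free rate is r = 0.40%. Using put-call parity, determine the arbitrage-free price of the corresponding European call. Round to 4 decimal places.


Put-call parity: C - P = S_0 * exp(-qT) - K * exp(-rT).
S_0 * exp(-qT) = 109.3300 * 1.00000000 = 109.33000000
K * exp(-rT) = 127.8200 * 0.99600799 = 127.30974120
C = P + S*exp(-qT) - K*exp(-rT)
C = 22.4764 + 109.33000000 - 127.30974120 = 4.4967

Answer: Call price = 4.4967


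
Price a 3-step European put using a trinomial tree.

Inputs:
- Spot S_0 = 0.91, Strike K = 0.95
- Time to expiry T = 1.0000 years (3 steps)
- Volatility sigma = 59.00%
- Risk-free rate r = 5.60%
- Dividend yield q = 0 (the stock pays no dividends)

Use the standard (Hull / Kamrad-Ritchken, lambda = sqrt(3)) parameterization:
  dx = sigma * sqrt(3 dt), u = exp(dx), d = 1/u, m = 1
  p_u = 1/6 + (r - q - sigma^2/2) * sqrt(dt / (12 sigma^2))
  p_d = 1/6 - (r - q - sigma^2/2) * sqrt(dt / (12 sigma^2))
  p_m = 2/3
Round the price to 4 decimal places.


Answer: Price = V(0,0) = 0.1911

Derivation:
dt = T/N = 0.333333; dx = sigma*sqrt(3*dt) = 0.590000
u = exp(dx) = 1.803988; d = 1/u = 0.554327
p_u = 0.133319, p_m = 0.666667, p_d = 0.200014
Discount per step: exp(-r*dt) = 0.981506
Stock lattice S(k, j) with j the centered position index:
  k=0: S(0,+0) = 0.9100
  k=1: S(1,-1) = 0.5044; S(1,+0) = 0.9100; S(1,+1) = 1.6416
  k=2: S(2,-2) = 0.2796; S(2,-1) = 0.5044; S(2,+0) = 0.9100; S(2,+1) = 1.6416; S(2,+2) = 2.9615
  k=3: S(3,-3) = 0.1550; S(3,-2) = 0.2796; S(3,-1) = 0.5044; S(3,+0) = 0.9100; S(3,+1) = 1.6416; S(3,+2) = 2.9615; S(3,+3) = 5.3425
Terminal payoffs V(N, j) = max(K - S_T, 0):
  V(3,-3) = 0.794997; V(3,-2) = 0.670376; V(3,-1) = 0.445562; V(3,+0) = 0.040000; V(3,+1) = 0.000000; V(3,+2) = 0.000000; V(3,+3) = 0.000000
Backward induction: V(k, j) = exp(-r*dt) * [p_u * V(k+1, j+1) + p_m * V(k+1, j) + p_d * V(k+1, j-1)]
  V(2,-2) = exp(-r*dt) * [p_u*0.445562 + p_m*0.670376 + p_d*0.794997] = 0.653026
  V(2,-1) = exp(-r*dt) * [p_u*0.040000 + p_m*0.445562 + p_d*0.670376] = 0.428387
  V(2,+0) = exp(-r*dt) * [p_u*0.000000 + p_m*0.040000 + p_d*0.445562] = 0.113644
  V(2,+1) = exp(-r*dt) * [p_u*0.000000 + p_m*0.000000 + p_d*0.040000] = 0.007853
  V(2,+2) = exp(-r*dt) * [p_u*0.000000 + p_m*0.000000 + p_d*0.000000] = 0.000000
  V(1,-1) = exp(-r*dt) * [p_u*0.113644 + p_m*0.428387 + p_d*0.653026] = 0.423380
  V(1,+0) = exp(-r*dt) * [p_u*0.007853 + p_m*0.113644 + p_d*0.428387] = 0.159488
  V(1,+1) = exp(-r*dt) * [p_u*0.000000 + p_m*0.007853 + p_d*0.113644] = 0.027448
  V(0,+0) = exp(-r*dt) * [p_u*0.027448 + p_m*0.159488 + p_d*0.423380] = 0.191067


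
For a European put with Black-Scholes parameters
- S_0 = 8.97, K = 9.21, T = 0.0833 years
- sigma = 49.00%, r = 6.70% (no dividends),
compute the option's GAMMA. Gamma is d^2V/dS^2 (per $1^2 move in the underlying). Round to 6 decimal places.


d1 = -0.0765288935; d2 = -0.2179514164
phi(d1) = 0.3977757523; exp(-qT) = 1.0000000000; exp(-rT) = 0.9944344454
Gamma = exp(-qT) * phi(d1) / (S * sigma * sqrt(T)) = 1.0000000000 * 0.3977757523 / (8.9700 * 0.4900 * 0.2886173938) = 0.313565

Answer: Gamma = 0.313565


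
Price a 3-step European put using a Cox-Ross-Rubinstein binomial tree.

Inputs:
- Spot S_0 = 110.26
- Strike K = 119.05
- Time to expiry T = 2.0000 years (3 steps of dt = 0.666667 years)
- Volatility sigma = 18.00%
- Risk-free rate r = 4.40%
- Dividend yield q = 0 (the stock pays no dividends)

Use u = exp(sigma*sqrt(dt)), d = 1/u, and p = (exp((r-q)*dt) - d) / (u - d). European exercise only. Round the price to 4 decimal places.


dt = T/N = 0.666667
u = exp(sigma*sqrt(dt)) = 1.158319; d = 1/u = 0.863320
p = (exp((r-q)*dt) - d) / (u - d) = 0.564232
Discount per step: exp(-r*dt) = 0.971093
Stock lattice S(k, i) with i counting down-moves:
  k=0: S(0,0) = 110.2600
  k=1: S(1,0) = 127.7162; S(1,1) = 95.1897
  k=2: S(2,0) = 147.9360; S(2,1) = 110.2600; S(2,2) = 82.1792
  k=3: S(3,0) = 171.3570; S(3,1) = 127.7162; S(3,2) = 95.1897; S(3,3) = 70.9470
Terminal payoffs V(N, i) = max(K - S_T, 0):
  V(3,0) = 0.000000; V(3,1) = 0.000000; V(3,2) = 23.860292; V(3,3) = 48.103004
Backward induction: V(k, i) = exp(-r*dt) * [p * V(k+1, i) + (1-p) * V(k+1, i+1)].
  V(2,0) = exp(-r*dt) * [p*0.000000 + (1-p)*0.000000] = 0.000000
  V(2,1) = exp(-r*dt) * [p*0.000000 + (1-p)*23.860292] = 10.096985
  V(2,2) = exp(-r*dt) * [p*23.860292 + (1-p)*48.103004] = 33.429370
  V(1,0) = exp(-r*dt) * [p*0.000000 + (1-p)*10.096985] = 4.272752
  V(1,1) = exp(-r*dt) * [p*10.096985 + (1-p)*33.429370] = 19.678698
  V(0,0) = exp(-r*dt) * [p*4.272752 + (1-p)*19.678698] = 10.668589

Answer: Price = V(0,0) = 10.6686
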